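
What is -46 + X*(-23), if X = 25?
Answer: -621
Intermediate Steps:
-46 + X*(-23) = -46 + 25*(-23) = -46 - 575 = -621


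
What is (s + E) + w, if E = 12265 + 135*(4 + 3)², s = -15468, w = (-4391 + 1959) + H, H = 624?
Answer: 1604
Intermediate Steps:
w = -1808 (w = (-4391 + 1959) + 624 = -2432 + 624 = -1808)
E = 18880 (E = 12265 + 135*7² = 12265 + 135*49 = 12265 + 6615 = 18880)
(s + E) + w = (-15468 + 18880) - 1808 = 3412 - 1808 = 1604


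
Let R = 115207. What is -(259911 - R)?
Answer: -144704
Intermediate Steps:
-(259911 - R) = -(259911 - 1*115207) = -(259911 - 115207) = -1*144704 = -144704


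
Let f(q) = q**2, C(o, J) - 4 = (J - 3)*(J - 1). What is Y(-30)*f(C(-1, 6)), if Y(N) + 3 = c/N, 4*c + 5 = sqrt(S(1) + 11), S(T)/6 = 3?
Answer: -25631/24 - 361*sqrt(29)/120 ≈ -1084.2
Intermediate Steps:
S(T) = 18 (S(T) = 6*3 = 18)
c = -5/4 + sqrt(29)/4 (c = -5/4 + sqrt(18 + 11)/4 = -5/4 + sqrt(29)/4 ≈ 0.096291)
Y(N) = -3 + (-5/4 + sqrt(29)/4)/N
C(o, J) = 4 + (-1 + J)*(-3 + J) (C(o, J) = 4 + (J - 3)*(J - 1) = 4 + (-3 + J)*(-1 + J) = 4 + (-1 + J)*(-3 + J))
Y(-30)*f(C(-1, 6)) = ((1/4)*(-5 + sqrt(29) - 12*(-30))/(-30))*(7 + 6**2 - 4*6)**2 = ((1/4)*(-1/30)*(-5 + sqrt(29) + 360))*(7 + 36 - 24)**2 = ((1/4)*(-1/30)*(355 + sqrt(29)))*19**2 = (-71/24 - sqrt(29)/120)*361 = -25631/24 - 361*sqrt(29)/120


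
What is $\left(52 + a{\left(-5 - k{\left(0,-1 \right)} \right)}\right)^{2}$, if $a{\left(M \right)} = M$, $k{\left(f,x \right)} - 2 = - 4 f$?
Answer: $2025$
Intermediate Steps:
$k{\left(f,x \right)} = 2 - 4 f$
$\left(52 + a{\left(-5 - k{\left(0,-1 \right)} \right)}\right)^{2} = \left(52 - \left(7 + 0\right)\right)^{2} = \left(52 - 7\right)^{2} = 45^{2} = 2025$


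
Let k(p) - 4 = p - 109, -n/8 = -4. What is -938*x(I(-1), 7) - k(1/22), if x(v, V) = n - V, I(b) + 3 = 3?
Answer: -513591/22 ≈ -23345.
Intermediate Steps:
I(b) = 0 (I(b) = -3 + 3 = 0)
n = 32 (n = -8*(-4) = 32)
x(v, V) = 32 - V
k(p) = -105 + p (k(p) = 4 + (p - 109) = 4 + (-109 + p) = -105 + p)
-938*x(I(-1), 7) - k(1/22) = -938*(32 - 1*7) - (-105 + 1/22) = -938*(32 - 7) - (-105 + 1/22) = -938*25 - 1*(-2309/22) = -23450 + 2309/22 = -513591/22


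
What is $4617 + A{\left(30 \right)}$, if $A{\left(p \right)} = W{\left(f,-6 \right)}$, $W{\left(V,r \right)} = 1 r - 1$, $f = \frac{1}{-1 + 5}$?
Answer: $4610$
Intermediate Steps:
$f = \frac{1}{4} \approx 0.25$
$W{\left(V,r \right)} = -1 + r$ ($W{\left(V,r \right)} = r - 1 = -1 + r$)
$A{\left(p \right)} = -7$ ($A{\left(p \right)} = -1 - 6 = -7$)
$4617 + A{\left(30 \right)} = 4617 - 7 = 4610$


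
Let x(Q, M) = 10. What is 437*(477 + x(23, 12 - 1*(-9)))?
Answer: 212819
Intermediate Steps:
437*(477 + x(23, 12 - 1*(-9))) = 437*(477 + 10) = 437*487 = 212819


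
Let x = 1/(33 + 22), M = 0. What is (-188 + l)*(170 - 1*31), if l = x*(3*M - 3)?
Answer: -1437677/55 ≈ -26140.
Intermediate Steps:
x = 1/55 ≈ 0.018182
l = -3/55 (l = (3*0 - 3)/55 = (0 - 3)/55 = (1/55)*(-3) = -3/55 ≈ -0.054545)
(-188 + l)*(170 - 1*31) = (-188 - 3/55)*(170 - 1*31) = -10343*(170 - 31)/55 = -10343/55*139 = -1437677/55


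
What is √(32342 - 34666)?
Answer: 2*I*√581 ≈ 48.208*I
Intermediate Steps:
√(32342 - 34666) = √(-2324) = 2*I*√581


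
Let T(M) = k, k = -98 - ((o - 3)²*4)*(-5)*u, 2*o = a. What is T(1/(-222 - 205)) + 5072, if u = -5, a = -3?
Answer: 2949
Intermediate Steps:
o = -3/2 (o = (½)*(-3) = -3/2 ≈ -1.5000)
k = -2123 (k = -98 - ((-3/2 - 3)²*4)*(-5)*(-5) = -98 - ((-9/2)²*4)*(-5)*(-5) = -98 - ((81/4)*4)*(-5)*(-5) = -98 - 81*(-5)*(-5) = -98 - (-405)*(-5) = -98 - 1*2025 = -98 - 2025 = -2123)
T(M) = -2123
T(1/(-222 - 205)) + 5072 = -2123 + 5072 = 2949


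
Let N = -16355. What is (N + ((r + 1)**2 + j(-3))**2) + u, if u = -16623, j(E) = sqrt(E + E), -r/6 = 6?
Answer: 1467641 + 2450*I*sqrt(6) ≈ 1.4676e+6 + 6001.3*I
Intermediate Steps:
r = -36 (r = -6*6 = -36)
j(E) = sqrt(2)*sqrt(E) (j(E) = sqrt(2*E) = sqrt(2)*sqrt(E))
(N + ((r + 1)**2 + j(-3))**2) + u = (-16355 + ((-36 + 1)**2 + sqrt(2)*sqrt(-3))**2) - 16623 = (-16355 + ((-35)**2 + sqrt(2)*(I*sqrt(3)))**2) - 16623 = (-16355 + (1225 + I*sqrt(6))**2) - 16623 = -32978 + (1225 + I*sqrt(6))**2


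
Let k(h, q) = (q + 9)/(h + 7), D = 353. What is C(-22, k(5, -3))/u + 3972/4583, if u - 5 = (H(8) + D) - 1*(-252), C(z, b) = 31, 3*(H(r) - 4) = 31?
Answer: 7865775/8583959 ≈ 0.91633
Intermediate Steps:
H(r) = 43/3 (H(r) = 4 + (⅓)*31 = 4 + 31/3 = 43/3)
k(h, q) = (9 + q)/(7 + h)
u = 1873/3 (u = 5 + ((43/3 + 353) - 1*(-252)) = 5 + (1102/3 + 252) = 5 + 1858/3 = 1873/3 ≈ 624.33)
C(-22, k(5, -3))/u + 3972/4583 = 31/(1873/3) + 3972/4583 = 31*(3/1873) + 3972*(1/4583) = 93/1873 + 3972/4583 = 7865775/8583959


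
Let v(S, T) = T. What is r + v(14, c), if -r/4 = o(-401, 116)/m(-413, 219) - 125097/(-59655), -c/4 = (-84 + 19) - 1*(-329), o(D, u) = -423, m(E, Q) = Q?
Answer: -1533855848/1451605 ≈ -1056.7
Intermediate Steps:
c = -1056 (c = -4*((-84 + 19) - 1*(-329)) = -4*(-65 + 329) = -4*264 = -1056)
r = -960968/1451605 (r = -4*(-423/219 - 125097/(-59655)) = -4*(-423*1/219 - 125097*(-1/59655)) = -4*(-141/73 + 41699/19885) = -4*240242/1451605 = -960968/1451605 ≈ -0.66200)
r + v(14, c) = -960968/1451605 - 1056 = -1533855848/1451605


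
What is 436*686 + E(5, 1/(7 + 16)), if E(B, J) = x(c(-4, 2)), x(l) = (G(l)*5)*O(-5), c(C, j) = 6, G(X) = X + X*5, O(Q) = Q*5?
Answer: 294596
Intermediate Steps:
O(Q) = 5*Q
G(X) = 6*X (G(X) = X + 5*X = 6*X)
x(l) = -750*l (x(l) = ((6*l)*5)*(5*(-5)) = (30*l)*(-25) = -750*l)
E(B, J) = -4500 (E(B, J) = -750*6 = -4500)
436*686 + E(5, 1/(7 + 16)) = 436*686 - 4500 = 299096 - 4500 = 294596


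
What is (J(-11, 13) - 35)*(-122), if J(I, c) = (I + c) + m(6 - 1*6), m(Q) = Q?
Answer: 4026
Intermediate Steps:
J(I, c) = I + c (J(I, c) = (I + c) + (6 - 1*6) = (I + c) + (6 - 6) = (I + c) + 0 = I + c)
(J(-11, 13) - 35)*(-122) = ((-11 + 13) - 35)*(-122) = (2 - 35)*(-122) = -33*(-122) = 4026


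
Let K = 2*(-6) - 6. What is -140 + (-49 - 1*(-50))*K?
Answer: -158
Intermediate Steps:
K = -18 (K = -12 - 6 = -18)
-140 + (-49 - 1*(-50))*K = -140 + (-49 - 1*(-50))*(-18) = -140 + (-49 + 50)*(-18) = -140 + 1*(-18) = -140 - 18 = -158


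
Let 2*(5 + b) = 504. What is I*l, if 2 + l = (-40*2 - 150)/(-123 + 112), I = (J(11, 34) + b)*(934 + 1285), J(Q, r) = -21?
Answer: 104310752/11 ≈ 9.4828e+6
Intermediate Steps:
b = 247 (b = -5 + (½)*504 = -5 + 252 = 247)
I = 501494 (I = (-21 + 247)*(934 + 1285) = 226*2219 = 501494)
l = 208/11 (l = -2 + (-40*2 - 150)/(-123 + 112) = -2 + (-80 - 150)/(-11) = -2 - 230*(-1/11) = -2 + 230/11 = 208/11 ≈ 18.909)
I*l = 501494*(208/11) = 104310752/11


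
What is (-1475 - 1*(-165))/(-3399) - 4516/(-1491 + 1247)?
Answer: 3917381/207339 ≈ 18.894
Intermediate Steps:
(-1475 - 1*(-165))/(-3399) - 4516/(-1491 + 1247) = (-1475 + 165)*(-1/3399) - 4516/(-244) = -1310*(-1/3399) - 4516*(-1/244) = 1310/3399 + 1129/61 = 3917381/207339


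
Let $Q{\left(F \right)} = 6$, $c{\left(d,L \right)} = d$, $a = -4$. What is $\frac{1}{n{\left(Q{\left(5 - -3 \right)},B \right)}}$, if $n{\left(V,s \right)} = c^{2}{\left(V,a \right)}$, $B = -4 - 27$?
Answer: $\frac{1}{36} \approx 0.027778$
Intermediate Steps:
$B = -31$ ($B = -4 - 27 = -31$)
$n{\left(V,s \right)} = V^{2}$
$\frac{1}{n{\left(Q{\left(5 - -3 \right)},B \right)}} = \frac{1}{6^{2}} = \frac{1}{36}$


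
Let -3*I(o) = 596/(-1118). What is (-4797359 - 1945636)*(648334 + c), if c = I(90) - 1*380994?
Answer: -1007694476168870/559 ≈ -1.8027e+12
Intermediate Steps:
I(o) = 298/1677 (I(o) = -596/(3*(-1118)) = -596*(-1)/(3*1118) = -⅓*(-298/559) = 298/1677)
c = -638926640/1677 (c = 298/1677 - 1*380994 = 298/1677 - 380994 = -638926640/1677 ≈ -3.8099e+5)
(-4797359 - 1945636)*(648334 + c) = (-4797359 - 1945636)*(648334 - 638926640/1677) = -6742995*448329478/1677 = -1007694476168870/559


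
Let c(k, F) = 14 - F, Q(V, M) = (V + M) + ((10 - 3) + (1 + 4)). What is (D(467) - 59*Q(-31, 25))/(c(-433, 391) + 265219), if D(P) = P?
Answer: 113/264842 ≈ 0.00042667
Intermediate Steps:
Q(V, M) = 12 + M + V (Q(V, M) = (M + V) + (7 + 5) = (M + V) + 12 = 12 + M + V)
(D(467) - 59*Q(-31, 25))/(c(-433, 391) + 265219) = (467 - 59*(12 + 25 - 31))/((14 - 1*391) + 265219) = (467 - 59*6)/((14 - 391) + 265219) = (467 - 354)/(-377 + 265219) = 113/264842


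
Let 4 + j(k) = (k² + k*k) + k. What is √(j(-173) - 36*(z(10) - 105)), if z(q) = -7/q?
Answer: √1587155/5 ≈ 251.96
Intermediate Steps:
j(k) = -4 + k + 2*k² (j(k) = -4 + ((k² + k*k) + k) = -4 + ((k² + k²) + k) = -4 + (2*k² + k) = -4 + (k + 2*k²) = -4 + k + 2*k²)
√(j(-173) - 36*(z(10) - 105)) = √((-4 - 173 + 2*(-173)²) - 36*(-7/10 - 105)) = √((-4 - 173 + 2*29929) - 36*(-7*⅒ - 105)) = √((-4 - 173 + 59858) - 36*(-7/10 - 105)) = √(59681 - 36*(-1057/10)) = √(59681 + 19026/5) = √(317431/5) = √1587155/5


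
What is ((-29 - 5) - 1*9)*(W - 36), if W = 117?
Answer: -3483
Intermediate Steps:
((-29 - 5) - 1*9)*(W - 36) = ((-29 - 5) - 1*9)*(117 - 36) = (-34 - 9)*81 = -43*81 = -3483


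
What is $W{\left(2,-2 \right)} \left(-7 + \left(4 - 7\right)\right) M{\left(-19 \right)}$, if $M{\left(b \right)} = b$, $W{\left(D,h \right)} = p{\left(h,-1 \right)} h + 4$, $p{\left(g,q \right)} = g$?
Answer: $1520$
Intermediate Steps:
$W{\left(D,h \right)} = 4 + h^{2}$ ($W{\left(D,h \right)} = h h + 4 = h^{2} + 4 = 4 + h^{2}$)
$W{\left(2,-2 \right)} \left(-7 + \left(4 - 7\right)\right) M{\left(-19 \right)} = \left(4 + \left(-2\right)^{2}\right) \left(-7 + \left(4 - 7\right)\right) \left(-19\right) = \left(4 + 4\right) \left(-7 + \left(4 - 7\right)\right) \left(-19\right) = 8 \left(-7 - 3\right) \left(-19\right) = 8 \left(-10\right) \left(-19\right) = \left(-80\right) \left(-19\right) = 1520$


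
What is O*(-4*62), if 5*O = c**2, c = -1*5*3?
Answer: -11160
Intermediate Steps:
c = -15 (c = -5*3 = -15)
O = 45 (O = (1/5)*(-15)**2 = (1/5)*225 = 45)
O*(-4*62) = 45*(-4*62) = 45*(-248) = -11160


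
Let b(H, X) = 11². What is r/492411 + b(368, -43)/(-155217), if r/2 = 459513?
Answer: 47529625637/25476852729 ≈ 1.8656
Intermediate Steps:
b(H, X) = 121
r = 919026 (r = 2*459513 = 919026)
r/492411 + b(368, -43)/(-155217) = 919026/492411 + 121/(-155217) = 919026*(1/492411) + 121*(-1/155217) = 306342/164137 - 121/155217 = 47529625637/25476852729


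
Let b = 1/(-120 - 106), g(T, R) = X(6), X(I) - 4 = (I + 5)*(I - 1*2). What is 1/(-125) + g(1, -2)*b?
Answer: -3113/14125 ≈ -0.22039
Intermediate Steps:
X(I) = 4 + (-2 + I)*(5 + I) (X(I) = 4 + (I + 5)*(I - 1*2) = 4 + (5 + I)*(I - 2) = 4 + (5 + I)*(-2 + I) = 4 + (-2 + I)*(5 + I))
g(T, R) = 48 (g(T, R) = -6 + 6² + 3*6 = -6 + 36 + 18 = 48)
b = -1/226 (b = 1/(-226) = -1/226 ≈ -0.0044248)
1/(-125) + g(1, -2)*b = 1/(-125) + 48*(-1/226) = -1/125 - 24/113 = -3113/14125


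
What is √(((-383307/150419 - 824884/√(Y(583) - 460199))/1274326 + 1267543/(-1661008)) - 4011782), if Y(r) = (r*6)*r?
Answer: √(-15845497656780541609378085167906069717211644914758475 - 1619054812436418310139681291643481246240*√1579135)/62846954599023408624940 ≈ 2002.9*I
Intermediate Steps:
Y(r) = 6*r² (Y(r) = (6*r)*r = 6*r²)
√(((-383307/150419 - 824884/√(Y(583) - 460199))/1274326 + 1267543/(-1661008)) - 4011782) = √(((-383307/150419 - 824884/√(6*583² - 460199))/1274326 + 1267543/(-1661008)) - 4011782) = √(((-383307*1/150419 - 824884/√(6*339889 - 460199))*(1/1274326) + 1267543*(-1/1661008)) - 4011782) = √(((-383307/150419 - 824884/√(2039334 - 460199))*(1/1274326) - 1267543/1661008) - 4011782) = √(((-383307/150419 - 824884*√1579135/1579135)*(1/1274326) - 1267543/1661008) - 4011782) = √(((-383307/191682842594 - 412442*√1579135/1006166394005) - 1267543/1661008) - 4011782) = √((-121483441013059999/159193367505687376 - 412442*√1579135/1006166394005) - 4011782) = √(-638649207762142525724031/159193367505687376 - 412442*√1579135/1006166394005)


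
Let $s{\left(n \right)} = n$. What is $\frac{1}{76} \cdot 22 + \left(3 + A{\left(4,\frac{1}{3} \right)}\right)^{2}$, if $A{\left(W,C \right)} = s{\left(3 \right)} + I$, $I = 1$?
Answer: $\frac{1873}{38} \approx 49.289$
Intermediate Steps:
$A{\left(W,C \right)} = 4$ ($A{\left(W,C \right)} = 3 + 1 = 4$)
$\frac{1}{76} \cdot 22 + \left(3 + A{\left(4,\frac{1}{3} \right)}\right)^{2} = \frac{1}{76} \cdot 22 + \left(3 + 4\right)^{2} = \frac{1}{76} \cdot 22 + 7^{2} = \frac{11}{38} + 49 = \frac{1873}{38}$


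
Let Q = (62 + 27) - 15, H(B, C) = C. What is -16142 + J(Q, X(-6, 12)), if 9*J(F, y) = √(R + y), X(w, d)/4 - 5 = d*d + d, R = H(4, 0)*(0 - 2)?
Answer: -16142 + 2*√161/9 ≈ -16139.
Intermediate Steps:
Q = 74 (Q = 89 - 15 = 74)
R = 0 (R = 0*(0 - 2) = 0*(-2) = 0)
X(w, d) = 20 + 4*d + 4*d² (X(w, d) = 20 + 4*(d*d + d) = 20 + 4*(d² + d) = 20 + 4*(d + d²) = 20 + (4*d + 4*d²) = 20 + 4*d + 4*d²)
J(F, y) = √y/9 (J(F, y) = √(0 + y)/9 = √y/9)
-16142 + J(Q, X(-6, 12)) = -16142 + √(20 + 4*12 + 4*12²)/9 = -16142 + √(20 + 48 + 4*144)/9 = -16142 + √(20 + 48 + 576)/9 = -16142 + √644/9 = -16142 + (2*√161)/9 = -16142 + 2*√161/9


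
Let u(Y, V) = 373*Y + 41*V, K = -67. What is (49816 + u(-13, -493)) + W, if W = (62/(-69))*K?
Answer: 1712180/69 ≈ 24814.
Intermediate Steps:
u(Y, V) = 41*V + 373*Y
W = 4154/69 (W = (62/(-69))*(-67) = (62*(-1/69))*(-67) = -62/69*(-67) = 4154/69 ≈ 60.203)
(49816 + u(-13, -493)) + W = (49816 + (41*(-493) + 373*(-13))) + 4154/69 = (49816 + (-20213 - 4849)) + 4154/69 = (49816 - 25062) + 4154/69 = 24754 + 4154/69 = 1712180/69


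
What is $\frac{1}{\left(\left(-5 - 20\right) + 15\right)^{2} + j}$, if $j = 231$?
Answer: $\frac{1}{331} \approx 0.0030211$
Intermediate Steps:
$\frac{1}{\left(\left(-5 - 20\right) + 15\right)^{2} + j} = \frac{1}{\left(\left(-5 - 20\right) + 15\right)^{2} + 231} = \frac{1}{\left(-25 + 15\right)^{2} + 231} = \frac{1}{\left(-10\right)^{2} + 231} = \frac{1}{100 + 231} = \frac{1}{331}$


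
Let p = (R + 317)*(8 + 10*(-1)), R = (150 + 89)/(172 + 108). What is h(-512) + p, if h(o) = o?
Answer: -160679/140 ≈ -1147.7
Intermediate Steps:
R = 239/280 ≈ 0.85357
p = -88999/140 (p = (239/280 + 317)*(8 + 10*(-1)) = 88999*(8 - 10)/280 = (88999/280)*(-2) = -88999/140 ≈ -635.71)
h(-512) + p = -512 - 88999/140 = -160679/140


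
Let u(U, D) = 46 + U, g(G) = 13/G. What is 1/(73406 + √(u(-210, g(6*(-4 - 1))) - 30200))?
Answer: 36703/2694235600 - I*√7591/2694235600 ≈ 1.3623e-5 - 3.2338e-8*I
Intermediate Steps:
1/(73406 + √(u(-210, g(6*(-4 - 1))) - 30200)) = 1/(73406 + √((46 - 210) - 30200)) = 1/(73406 + √(-164 - 30200)) = 1/(73406 + √(-30364)) = 1/(73406 + 2*I*√7591)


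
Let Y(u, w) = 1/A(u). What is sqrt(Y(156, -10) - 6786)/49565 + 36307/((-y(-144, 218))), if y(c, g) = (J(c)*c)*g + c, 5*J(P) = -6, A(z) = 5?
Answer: -181535/187632 + I*sqrt(169645)/247825 ≈ -0.96751 + 0.001662*I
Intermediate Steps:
J(P) = -6/5 (J(P) = (1/5)*(-6) = -6/5)
Y(u, w) = 1/5
y(c, g) = c - 6*c*g/5 (y(c, g) = (-6*c/5)*g + c = -6*c*g/5 + c = c - 6*c*g/5)
sqrt(Y(156, -10) - 6786)/49565 + 36307/((-y(-144, 218))) = sqrt(1/5 - 6786)/49565 + 36307/((-(-144)*(5 - 6*218)/5)) = sqrt(-33929/5)*(1/49565) + 36307/((-(-144)*(5 - 1308)/5)) = (I*sqrt(169645)/5)*(1/49565) + 36307/((-(-144)*(-1303)/5)) = I*sqrt(169645)/247825 + 36307/((-1*187632/5)) = I*sqrt(169645)/247825 + 36307/(-187632/5) = I*sqrt(169645)/247825 + 36307*(-5/187632) = I*sqrt(169645)/247825 - 181535/187632 = -181535/187632 + I*sqrt(169645)/247825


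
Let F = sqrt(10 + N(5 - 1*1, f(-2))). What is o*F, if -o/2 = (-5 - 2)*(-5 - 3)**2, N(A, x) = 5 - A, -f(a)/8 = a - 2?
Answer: 896*sqrt(11) ≈ 2971.7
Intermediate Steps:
f(a) = 16 - 8*a (f(a) = -8*(a - 2) = -8*(-2 + a) = 16 - 8*a)
F = sqrt(11) (F = sqrt(10 + (5 - (5 - 1*1))) = sqrt(10 + (5 - (5 - 1))) = sqrt(10 + (5 - 1*4)) = sqrt(10 + (5 - 4)) = sqrt(10 + 1) = sqrt(11) ≈ 3.3166)
o = 896 (o = -2*(-5 - 2)*(-5 - 3)**2 = -(-14)*(-8)**2 = -(-14)*64 = -2*(-448) = 896)
o*F = 896*sqrt(11)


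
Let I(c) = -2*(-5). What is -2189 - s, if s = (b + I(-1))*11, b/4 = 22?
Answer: -3267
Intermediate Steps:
b = 88 (b = 4*22 = 88)
I(c) = 10
s = 1078 (s = (88 + 10)*11 = 98*11 = 1078)
-2189 - s = -2189 - 1*1078 = -2189 - 1078 = -3267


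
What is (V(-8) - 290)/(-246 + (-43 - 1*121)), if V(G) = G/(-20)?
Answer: 724/1025 ≈ 0.70634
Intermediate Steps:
V(G) = -G/20 (V(G) = G*(-1/20) = -G/20)
(V(-8) - 290)/(-246 + (-43 - 1*121)) = (-1/20*(-8) - 290)/(-246 + (-43 - 1*121)) = (⅖ - 290)/(-246 + (-43 - 121)) = -1448/(5*(-246 - 164)) = -1448/5/(-410) = -1448/5*(-1/410) = 724/1025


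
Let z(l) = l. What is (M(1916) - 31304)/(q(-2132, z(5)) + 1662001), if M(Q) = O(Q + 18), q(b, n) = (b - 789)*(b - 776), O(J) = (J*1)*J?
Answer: 3709052/10156269 ≈ 0.36520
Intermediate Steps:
O(J) = J**2 (O(J) = J*J = J**2)
q(b, n) = (-789 + b)*(-776 + b)
M(Q) = (18 + Q)**2 (M(Q) = (Q + 18)**2 = (18 + Q)**2)
(M(1916) - 31304)/(q(-2132, z(5)) + 1662001) = ((18 + 1916)**2 - 31304)/((612264 + (-2132)**2 - 1565*(-2132)) + 1662001) = (1934**2 - 31304)/((612264 + 4545424 + 3336580) + 1662001) = (3740356 - 31304)/(8494268 + 1662001) = 3709052/10156269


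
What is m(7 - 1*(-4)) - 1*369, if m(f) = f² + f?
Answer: -237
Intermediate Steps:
m(f) = f + f²
m(7 - 1*(-4)) - 1*369 = (7 - 1*(-4))*(1 + (7 - 1*(-4))) - 1*369 = (7 + 4)*(1 + (7 + 4)) - 369 = 11*(1 + 11) - 369 = 11*12 - 369 = 132 - 369 = -237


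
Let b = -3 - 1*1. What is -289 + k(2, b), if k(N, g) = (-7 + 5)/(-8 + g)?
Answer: -1733/6 ≈ -288.83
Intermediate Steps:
b = -4 (b = -3 - 1 = -4)
k(N, g) = -2/(-8 + g)
-289 + k(2, b) = -289 - 2/(-8 - 4) = -289 - 2/(-12) = -289 - 2*(-1/12) = -289 + ⅙ = -1733/6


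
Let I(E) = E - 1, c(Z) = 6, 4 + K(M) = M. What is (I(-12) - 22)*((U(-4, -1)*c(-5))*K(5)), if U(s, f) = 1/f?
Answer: 210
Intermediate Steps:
K(M) = -4 + M
I(E) = -1 + E
(I(-12) - 22)*((U(-4, -1)*c(-5))*K(5)) = ((-1 - 12) - 22)*((6/(-1))*(-4 + 5)) = (-13 - 22)*(-1*6*1) = -(-210) = -35*(-6) = 210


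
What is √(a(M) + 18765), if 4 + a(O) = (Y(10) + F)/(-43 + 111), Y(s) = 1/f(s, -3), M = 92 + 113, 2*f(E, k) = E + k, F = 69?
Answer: √1062755799/238 ≈ 136.97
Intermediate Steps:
f(E, k) = E/2 + k/2 (f(E, k) = (E + k)/2 = E/2 + k/2)
M = 205
Y(s) = 1/(-3/2 + s/2) (Y(s) = 1/(s/2 + (½)*(-3)) = 1/(s/2 - 3/2) = 1/(-3/2 + s/2))
a(O) = -1419/476 (a(O) = -4 + (2/(-3 + 10) + 69)/(-43 + 111) = -4 + (2/7 + 69)/68 = -4 + (2*(⅐) + 69)*(1/68) = -4 + (2/7 + 69)*(1/68) = -4 + (485/7)*(1/68) = -4 + 485/476 = -1419/476)
√(a(M) + 18765) = √(-1419/476 + 18765) = √(8930721/476) = √1062755799/238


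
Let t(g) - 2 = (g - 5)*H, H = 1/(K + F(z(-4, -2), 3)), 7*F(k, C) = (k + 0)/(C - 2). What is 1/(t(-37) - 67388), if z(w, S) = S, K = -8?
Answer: -29/1954047 ≈ -1.4841e-5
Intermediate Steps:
F(k, C) = k/(7*(-2 + C)) (F(k, C) = ((k + 0)/(C - 2))/7 = (k/(-2 + C))/7 = k/(7*(-2 + C)))
H = -7/58 (H = 1/(-8 + (1/7)*(-2)/(-2 + 3)) = 1/(-8 + (1/7)*(-2)/1) = 1/(-8 + (1/7)*(-2)*1) = 1/(-8 - 2/7) = 1/(-58/7) = -7/58 ≈ -0.12069)
t(g) = 151/58 - 7*g/58 (t(g) = 2 + (g - 5)*(-7/58) = 2 + (-5 + g)*(-7/58) = 2 + (35/58 - 7*g/58) = 151/58 - 7*g/58)
1/(t(-37) - 67388) = 1/((151/58 - 7/58*(-37)) - 67388) = 1/((151/58 + 259/58) - 67388) = 1/(205/29 - 67388) = 1/(-1954047/29) = -29/1954047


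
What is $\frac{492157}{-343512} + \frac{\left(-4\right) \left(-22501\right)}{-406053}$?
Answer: $- \frac{25639920041}{15498230904} \approx -1.6544$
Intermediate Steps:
$\frac{492157}{-343512} + \frac{\left(-4\right) \left(-22501\right)}{-406053} = 492157 \left(- \frac{1}{343512}\right) + 90004 \left(- \frac{1}{406053}\right) = - \frac{492157}{343512} - \frac{90004}{406053} = - \frac{25639920041}{15498230904}$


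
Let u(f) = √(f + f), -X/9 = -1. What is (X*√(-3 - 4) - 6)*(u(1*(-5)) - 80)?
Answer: 3*(2 - 3*I*√7)*(80 - I*√10) ≈ 404.7 - 1923.9*I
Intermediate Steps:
X = 9 (X = -9*(-1) = 9)
u(f) = √2*√f (u(f) = √(2*f) = √2*√f)
(X*√(-3 - 4) - 6)*(u(1*(-5)) - 80) = (9*√(-3 - 4) - 6)*(√2*√(1*(-5)) - 80) = (9*√(-7) - 6)*(√2*√(-5) - 80) = (9*(I*√7) - 6)*(√2*(I*√5) - 80) = (9*I*√7 - 6)*(I*√10 - 80) = (-6 + 9*I*√7)*(-80 + I*√10) = (-80 + I*√10)*(-6 + 9*I*√7)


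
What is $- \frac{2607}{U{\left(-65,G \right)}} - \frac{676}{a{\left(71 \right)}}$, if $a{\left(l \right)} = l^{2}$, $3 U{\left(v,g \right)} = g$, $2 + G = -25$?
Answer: $\frac{4378601}{15123} \approx 289.53$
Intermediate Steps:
$G = -27$ ($G = -2 - 25 = -27$)
$U{\left(v,g \right)} = \frac{g}{3}$
$- \frac{2607}{U{\left(-65,G \right)}} - \frac{676}{a{\left(71 \right)}} = - \frac{2607}{\frac{1}{3} \left(-27\right)} - \frac{676}{71^{2}} = - \frac{2607}{-9} - \frac{676}{5041} = \left(-2607\right) \left(- \frac{1}{9}\right) - \frac{676}{5041} = \frac{869}{3} - \frac{676}{5041} = \frac{4378601}{15123}$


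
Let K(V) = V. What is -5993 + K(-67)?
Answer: -6060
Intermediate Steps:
-5993 + K(-67) = -5993 - 67 = -6060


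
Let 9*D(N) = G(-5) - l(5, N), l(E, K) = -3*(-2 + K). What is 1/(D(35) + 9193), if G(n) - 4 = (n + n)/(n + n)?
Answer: 9/82841 ≈ 0.00010864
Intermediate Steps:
G(n) = 5 (G(n) = 4 + (n + n)/(n + n) = 4 + (2*n)/((2*n)) = 4 + (2*n)*(1/(2*n)) = 4 + 1 = 5)
l(E, K) = 6 - 3*K
D(N) = -⅑ + N/3 (D(N) = (5 - (6 - 3*N))/9 = (5 + (-6 + 3*N))/9 = (-1 + 3*N)/9 = -⅑ + N/3)
1/(D(35) + 9193) = 1/((-⅑ + (⅓)*35) + 9193) = 1/((-⅑ + 35/3) + 9193) = 1/(104/9 + 9193) = 1/(82841/9) = 9/82841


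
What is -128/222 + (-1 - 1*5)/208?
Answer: -6989/11544 ≈ -0.60542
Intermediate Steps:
-128/222 + (-1 - 1*5)/208 = -128*1/222 + (-1 - 5)*(1/208) = -64/111 - 6*1/208 = -64/111 - 3/104 = -6989/11544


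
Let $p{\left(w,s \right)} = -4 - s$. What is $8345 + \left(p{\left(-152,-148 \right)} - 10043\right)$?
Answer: $-1554$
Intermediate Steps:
$8345 + \left(p{\left(-152,-148 \right)} - 10043\right) = 8345 - 9899 = -1554$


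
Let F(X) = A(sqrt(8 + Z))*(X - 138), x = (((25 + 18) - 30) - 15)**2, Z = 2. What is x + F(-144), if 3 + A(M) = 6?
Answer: -842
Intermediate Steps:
A(M) = 3 (A(M) = -3 + 6 = 3)
x = 4 (x = ((43 - 30) - 15)**2 = (13 - 15)**2 = (-2)**2 = 4)
F(X) = -414 + 3*X (F(X) = 3*(X - 138) = 3*(-138 + X) = -414 + 3*X)
x + F(-144) = 4 + (-414 + 3*(-144)) = 4 + (-414 - 432) = 4 - 846 = -842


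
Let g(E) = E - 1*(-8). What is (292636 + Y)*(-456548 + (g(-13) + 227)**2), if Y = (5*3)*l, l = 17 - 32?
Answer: -119088473504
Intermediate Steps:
l = -15
g(E) = 8 + E (g(E) = E + 8 = 8 + E)
Y = -225 (Y = (5*3)*(-15) = 15*(-15) = -225)
(292636 + Y)*(-456548 + (g(-13) + 227)**2) = (292636 - 225)*(-456548 + ((8 - 13) + 227)**2) = 292411*(-456548 + (-5 + 227)**2) = 292411*(-456548 + 222**2) = 292411*(-456548 + 49284) = 292411*(-407264) = -119088473504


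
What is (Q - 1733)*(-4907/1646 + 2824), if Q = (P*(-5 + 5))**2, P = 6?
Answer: -8047007001/1646 ≈ -4.8888e+6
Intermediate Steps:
Q = 0 (Q = (6*(-5 + 5))**2 = (6*0)**2 = 0**2 = 0)
(Q - 1733)*(-4907/1646 + 2824) = (0 - 1733)*(-4907/1646 + 2824) = -1733*(-4907*1/1646 + 2824) = -1733*(-4907/1646 + 2824) = -1733*4643397/1646 = -8047007001/1646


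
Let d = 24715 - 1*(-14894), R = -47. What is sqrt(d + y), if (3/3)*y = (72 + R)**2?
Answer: sqrt(40234) ≈ 200.58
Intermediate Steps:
d = 39609 (d = 24715 + 14894 = 39609)
y = 625 (y = (72 - 47)**2 = 25**2 = 625)
sqrt(d + y) = sqrt(39609 + 625) = sqrt(40234)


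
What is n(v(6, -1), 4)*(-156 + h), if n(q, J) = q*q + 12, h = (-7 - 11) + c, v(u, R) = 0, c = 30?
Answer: -1728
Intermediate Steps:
h = 12 (h = (-7 - 11) + 30 = -18 + 30 = 12)
n(q, J) = 12 + q² (n(q, J) = q² + 12 = 12 + q²)
n(v(6, -1), 4)*(-156 + h) = (12 + 0²)*(-156 + 12) = (12 + 0)*(-144) = 12*(-144) = -1728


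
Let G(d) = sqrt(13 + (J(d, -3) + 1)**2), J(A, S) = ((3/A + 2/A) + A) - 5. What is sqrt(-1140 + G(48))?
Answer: sqrt(-164160 + 3*sqrt(4511641))/12 ≈ 33.102*I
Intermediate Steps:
J(A, S) = -5 + A + 5/A (J(A, S) = (5/A + A) - 5 = (A + 5/A) - 5 = -5 + A + 5/A)
G(d) = sqrt(13 + (-4 + d + 5/d)**2) (G(d) = sqrt(13 + ((-5 + d + 5/d) + 1)**2) = sqrt(13 + (-4 + d + 5/d)**2))
sqrt(-1140 + G(48)) = sqrt(-1140 + sqrt(39 + 48**2 - 40/48 - 8*48 + 25/48**2)) = sqrt(-1140 + sqrt(39 + 2304 - 40*1/48 - 384 + 25*(1/2304))) = sqrt(-1140 + sqrt(39 + 2304 - 5/6 - 384 + 25/2304)) = sqrt(-1140 + sqrt(4511641/2304)) = sqrt(-1140 + sqrt(4511641)/48)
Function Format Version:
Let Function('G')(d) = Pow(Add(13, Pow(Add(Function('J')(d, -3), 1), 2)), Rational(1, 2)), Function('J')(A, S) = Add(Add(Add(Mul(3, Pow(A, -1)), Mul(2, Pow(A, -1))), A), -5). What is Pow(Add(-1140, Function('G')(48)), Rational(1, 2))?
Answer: Mul(Rational(1, 12), Pow(Add(-164160, Mul(3, Pow(4511641, Rational(1, 2)))), Rational(1, 2))) ≈ Mul(33.102, I)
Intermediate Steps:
Function('J')(A, S) = Add(-5, A, Mul(5, Pow(A, -1))) (Function('J')(A, S) = Add(Add(Mul(5, Pow(A, -1)), A), -5) = Add(Add(A, Mul(5, Pow(A, -1))), -5) = Add(-5, A, Mul(5, Pow(A, -1))))
Function('G')(d) = Pow(Add(13, Pow(Add(-4, d, Mul(5, Pow(d, -1))), 2)), Rational(1, 2)) (Function('G')(d) = Pow(Add(13, Pow(Add(Add(-5, d, Mul(5, Pow(d, -1))), 1), 2)), Rational(1, 2)) = Pow(Add(13, Pow(Add(-4, d, Mul(5, Pow(d, -1))), 2)), Rational(1, 2)))
Pow(Add(-1140, Function('G')(48)), Rational(1, 2)) = Pow(Add(-1140, Pow(Add(39, Pow(48, 2), Mul(-40, Pow(48, -1)), Mul(-8, 48), Mul(25, Pow(48, -2))), Rational(1, 2))), Rational(1, 2)) = Pow(Add(-1140, Pow(Add(39, 2304, Mul(-40, Rational(1, 48)), -384, Mul(25, Rational(1, 2304))), Rational(1, 2))), Rational(1, 2)) = Pow(Add(-1140, Pow(Add(39, 2304, Rational(-5, 6), -384, Rational(25, 2304)), Rational(1, 2))), Rational(1, 2)) = Pow(Add(-1140, Pow(Rational(4511641, 2304), Rational(1, 2))), Rational(1, 2)) = Pow(Add(-1140, Mul(Rational(1, 48), Pow(4511641, Rational(1, 2)))), Rational(1, 2))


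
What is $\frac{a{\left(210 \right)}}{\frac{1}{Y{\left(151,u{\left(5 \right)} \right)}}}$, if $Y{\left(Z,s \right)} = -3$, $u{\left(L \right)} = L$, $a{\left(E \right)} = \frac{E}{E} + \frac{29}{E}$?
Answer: $- \frac{239}{70} \approx -3.4143$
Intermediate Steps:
$a{\left(E \right)} = 1 + \frac{29}{E}$
$\frac{a{\left(210 \right)}}{\frac{1}{Y{\left(151,u{\left(5 \right)} \right)}}} = \frac{\frac{1}{210} \left(29 + 210\right)}{\frac{1}{-3}} = \frac{\frac{1}{210} \cdot 239}{- \frac{1}{3}} = \frac{239}{210} \left(-3\right) = - \frac{239}{70}$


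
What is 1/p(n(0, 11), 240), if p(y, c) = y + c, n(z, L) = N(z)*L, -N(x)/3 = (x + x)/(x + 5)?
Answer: 1/240 ≈ 0.0041667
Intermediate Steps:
N(x) = -6*x/(5 + x) (N(x) = -3*(x + x)/(x + 5) = -3*2*x/(5 + x) = -6*x/(5 + x))
n(z, L) = -6*L*z/(5 + z) (n(z, L) = (-6*z/(5 + z))*L = -6*L*z/(5 + z))
p(y, c) = c + y
1/p(n(0, 11), 240) = 1/(240 - 6*11*0/(5 + 0)) = 1/(240 - 6*11*0/5) = 1/(240 - 6*11*0*1/5) = 1/(240 + 0) = 1/240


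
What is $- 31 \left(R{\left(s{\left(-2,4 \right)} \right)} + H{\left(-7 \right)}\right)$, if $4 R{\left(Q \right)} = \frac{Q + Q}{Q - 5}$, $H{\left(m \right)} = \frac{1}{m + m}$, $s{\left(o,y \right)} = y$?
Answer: $\frac{899}{14} \approx 64.214$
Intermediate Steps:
$H{\left(m \right)} = \frac{1}{2 m}$
$R{\left(Q \right)} = \frac{Q}{2 \left(-5 + Q\right)}$ ($R{\left(Q \right)} = \frac{\left(Q + Q\right) \frac{1}{Q - 5}}{4} = \frac{2 Q \frac{1}{-5 + Q}}{4} = \frac{Q}{2 \left(-5 + Q\right)}$)
$- 31 \left(R{\left(s{\left(-2,4 \right)} \right)} + H{\left(-7 \right)}\right) = - 31 \left(\frac{1}{2} \cdot 4 \frac{1}{-5 + 4} + \frac{1}{2 \left(-7\right)}\right) = - 31 \left(\frac{1}{2} \cdot 4 \frac{1}{-1} + \frac{1}{2} \left(- \frac{1}{7}\right)\right) = - 31 \left(\frac{1}{2} \cdot 4 \left(-1\right) - \frac{1}{14}\right) = - 31 \left(-2 - \frac{1}{14}\right) = \left(-31\right) \left(- \frac{29}{14}\right) = \frac{899}{14}$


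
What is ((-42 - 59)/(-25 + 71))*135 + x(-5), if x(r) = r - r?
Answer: -13635/46 ≈ -296.41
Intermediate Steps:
x(r) = 0
((-42 - 59)/(-25 + 71))*135 + x(-5) = ((-42 - 59)/(-25 + 71))*135 + 0 = -101/46*135 + 0 = -13635/46 + 0 = -13635/46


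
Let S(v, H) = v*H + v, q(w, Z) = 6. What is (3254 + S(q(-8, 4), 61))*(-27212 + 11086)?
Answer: -58472876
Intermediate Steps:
S(v, H) = v + H*v (S(v, H) = H*v + v = v + H*v)
(3254 + S(q(-8, 4), 61))*(-27212 + 11086) = (3254 + 6*(1 + 61))*(-27212 + 11086) = (3254 + 6*62)*(-16126) = (3254 + 372)*(-16126) = 3626*(-16126) = -58472876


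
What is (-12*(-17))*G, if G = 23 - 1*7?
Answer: 3264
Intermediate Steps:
G = 16 (G = 23 - 7 = 16)
(-12*(-17))*G = -12*(-17)*16 = 204*16 = 3264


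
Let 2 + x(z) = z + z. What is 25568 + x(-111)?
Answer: 25344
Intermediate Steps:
x(z) = -2 + 2*z (x(z) = -2 + (z + z) = -2 + 2*z)
25568 + x(-111) = 25568 + (-2 + 2*(-111)) = 25568 + (-2 - 222) = 25568 - 224 = 25344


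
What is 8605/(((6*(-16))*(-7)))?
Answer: 8605/672 ≈ 12.805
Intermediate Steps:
8605/(((6*(-16))*(-7))) = 8605/((-96*(-7))) = 8605/672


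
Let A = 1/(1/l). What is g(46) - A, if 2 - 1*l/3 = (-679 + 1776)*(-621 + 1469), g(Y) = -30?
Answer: 2790732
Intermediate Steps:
l = -2790762 (l = 6 - 3*(-679 + 1776)*(-621 + 1469) = 6 - 3291*848 = 6 - 3*930256 = 6 - 2790768 = -2790762)
A = -2790762 (A = 1/(1/(-2790762)) = 1/(-1/2790762) = -2790762)
g(46) - A = -30 - 1*(-2790762) = -30 + 2790762 = 2790732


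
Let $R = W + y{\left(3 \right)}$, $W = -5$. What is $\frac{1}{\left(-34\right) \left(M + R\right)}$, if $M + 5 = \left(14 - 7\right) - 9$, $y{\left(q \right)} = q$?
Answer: $\frac{1}{306} \approx 0.003268$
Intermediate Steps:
$M = -7$ ($M = -5 + \left(\left(14 - 7\right) - 9\right) = -5 + \left(7 - 9\right) = -5 - 2 = -7$)
$R = -2$ ($R = -5 + 3 = -2$)
$\frac{1}{\left(-34\right) \left(M + R\right)} = \frac{1}{\left(-34\right) \left(-7 - 2\right)} = \frac{1}{\left(-34\right) \left(-9\right)} = \frac{1}{306}$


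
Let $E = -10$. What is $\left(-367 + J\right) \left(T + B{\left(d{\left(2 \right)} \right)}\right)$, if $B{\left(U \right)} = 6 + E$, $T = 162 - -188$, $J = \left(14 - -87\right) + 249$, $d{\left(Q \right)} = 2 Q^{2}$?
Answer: $-5882$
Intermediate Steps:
$J = 350$ ($J = \left(14 + 87\right) + 249 = 101 + 249 = 350$)
$T = 350$ ($T = 162 + 188 = 350$)
$B{\left(U \right)} = -4$ ($B{\left(U \right)} = 6 - 10 = -4$)
$\left(-367 + J\right) \left(T + B{\left(d{\left(2 \right)} \right)}\right) = \left(-367 + 350\right) \left(350 - 4\right) = \left(-17\right) 346 = -5882$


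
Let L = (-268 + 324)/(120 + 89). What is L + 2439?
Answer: 509807/209 ≈ 2439.3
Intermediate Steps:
L = 56/209 ≈ 0.26794
L + 2439 = 56/209 + 2439 = 509807/209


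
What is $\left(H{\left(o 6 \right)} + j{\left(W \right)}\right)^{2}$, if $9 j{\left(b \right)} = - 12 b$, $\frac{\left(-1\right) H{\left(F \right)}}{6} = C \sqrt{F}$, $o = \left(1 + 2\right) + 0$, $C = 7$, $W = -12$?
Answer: $32008 - 4032 \sqrt{2} \approx 26306.0$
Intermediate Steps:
$o = 3$ ($o = 3 + 0 = 3$)
$H{\left(F \right)} = - 42 \sqrt{F}$ ($H{\left(F \right)} = - 6 \cdot 7 \sqrt{F} = - 42 \sqrt{F}$)
$j{\left(b \right)} = - \frac{4 b}{3}$ ($j{\left(b \right)} = \frac{\left(-12\right) b}{9} = - \frac{4 b}{3}$)
$\left(H{\left(o 6 \right)} + j{\left(W \right)}\right)^{2} = \left(- 42 \sqrt{3 \cdot 6} - -16\right)^{2} = \left(- 42 \sqrt{18} + 16\right)^{2} = \left(- 42 \cdot 3 \sqrt{2} + 16\right)^{2} = \left(- 126 \sqrt{2} + 16\right)^{2} = \left(16 - 126 \sqrt{2}\right)^{2}$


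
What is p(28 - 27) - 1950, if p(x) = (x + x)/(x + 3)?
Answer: -3899/2 ≈ -1949.5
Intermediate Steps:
p(x) = 2*x/(3 + x) (p(x) = (2*x)/(3 + x) = 2*x/(3 + x))
p(28 - 27) - 1950 = 2*(28 - 27)/(3 + (28 - 27)) - 1950 = 2*1/(3 + 1) - 1950 = 2*1/4 - 1950 = 2*1*(1/4) - 1950 = 1/2 - 1950 = -3899/2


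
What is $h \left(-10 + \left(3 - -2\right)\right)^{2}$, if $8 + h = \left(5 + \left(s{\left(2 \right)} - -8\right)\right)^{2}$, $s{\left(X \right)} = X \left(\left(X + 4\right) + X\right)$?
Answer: $20825$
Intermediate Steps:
$s{\left(X \right)} = X \left(4 + 2 X\right)$ ($s{\left(X \right)} = X \left(\left(4 + X\right) + X\right) = X \left(4 + 2 X\right)$)
$h = 833$ ($h = -8 + \left(5 - \left(-8 - 4 \left(2 + 2\right)\right)\right)^{2} = -8 + \left(5 + \left(2 \cdot 2 \cdot 4 + 8\right)\right)^{2} = -8 + \left(5 + \left(16 + 8\right)\right)^{2} = -8 + \left(5 + 24\right)^{2} = -8 + 29^{2} = -8 + 841 = 833$)
$h \left(-10 + \left(3 - -2\right)\right)^{2} = 833 \left(-10 + \left(3 - -2\right)\right)^{2} = 833 \left(-10 + \left(3 + 2\right)\right)^{2} = 833 \left(-10 + 5\right)^{2} = 833 \left(-5\right)^{2} = 833 \cdot 25 = 20825$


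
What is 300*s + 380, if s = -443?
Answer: -132520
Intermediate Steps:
300*s + 380 = 300*(-443) + 380 = -132900 + 380 = -132520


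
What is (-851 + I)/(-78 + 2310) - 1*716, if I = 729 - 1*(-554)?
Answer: -22190/31 ≈ -715.81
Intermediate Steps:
I = 1283 (I = 729 + 554 = 1283)
(-851 + I)/(-78 + 2310) - 1*716 = (-851 + 1283)/(-78 + 2310) - 1*716 = 432/2232 - 716 = 432*(1/2232) - 716 = 6/31 - 716 = -22190/31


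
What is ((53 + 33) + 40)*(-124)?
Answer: -15624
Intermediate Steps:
((53 + 33) + 40)*(-124) = (86 + 40)*(-124) = 126*(-124) = -15624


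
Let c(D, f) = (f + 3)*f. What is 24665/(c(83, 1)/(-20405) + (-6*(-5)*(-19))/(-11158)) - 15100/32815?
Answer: 2632558509147335/5431453481 ≈ 4.8469e+5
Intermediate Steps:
c(D, f) = f*(3 + f) (c(D, f) = (3 + f)*f = f*(3 + f))
24665/(c(83, 1)/(-20405) + (-6*(-5)*(-19))/(-11158)) - 15100/32815 = 24665/((1*(3 + 1))/(-20405) + (-6*(-5)*(-19))/(-11158)) - 15100/32815 = 24665/((1*4)*(-1/20405) + (30*(-19))*(-1/11158)) - 15100*1/32815 = 24665/(4*(-1/20405) - 570*(-1/11158)) - 3020/6563 = 24665/(-4/20405 + 285/5579) - 3020/6563 = 24665/(827587/16262785) - 3020/6563 = 24665*(16262785/827587) - 3020/6563 = 401121592025/827587 - 3020/6563 = 2632558509147335/5431453481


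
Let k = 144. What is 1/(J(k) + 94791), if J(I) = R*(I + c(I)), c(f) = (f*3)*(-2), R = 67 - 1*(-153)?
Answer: -1/63609 ≈ -1.5721e-5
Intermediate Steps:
R = 220 (R = 67 + 153 = 220)
c(f) = -6*f (c(f) = (3*f)*(-2) = -6*f)
J(I) = -1100*I (J(I) = 220*(I - 6*I) = 220*(-5*I) = -1100*I)
1/(J(k) + 94791) = 1/(-1100*144 + 94791) = 1/(-158400 + 94791) = 1/(-63609) = -1/63609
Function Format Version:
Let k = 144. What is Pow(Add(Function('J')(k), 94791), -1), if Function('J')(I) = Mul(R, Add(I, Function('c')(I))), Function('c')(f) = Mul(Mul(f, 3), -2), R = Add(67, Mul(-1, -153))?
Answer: Rational(-1, 63609) ≈ -1.5721e-5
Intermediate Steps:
R = 220 (R = Add(67, 153) = 220)
Function('c')(f) = Mul(-6, f) (Function('c')(f) = Mul(Mul(3, f), -2) = Mul(-6, f))
Function('J')(I) = Mul(-1100, I) (Function('J')(I) = Mul(220, Add(I, Mul(-6, I))) = Mul(220, Mul(-5, I)) = Mul(-1100, I))
Pow(Add(Function('J')(k), 94791), -1) = Pow(Add(Mul(-1100, 144), 94791), -1) = Pow(Add(-158400, 94791), -1) = Pow(-63609, -1) = Rational(-1, 63609)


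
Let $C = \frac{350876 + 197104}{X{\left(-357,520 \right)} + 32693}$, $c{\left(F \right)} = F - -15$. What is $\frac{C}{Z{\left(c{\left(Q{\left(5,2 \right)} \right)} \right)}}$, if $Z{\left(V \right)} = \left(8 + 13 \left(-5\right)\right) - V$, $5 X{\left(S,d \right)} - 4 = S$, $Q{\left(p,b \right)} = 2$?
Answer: $- \frac{684975}{3017572} \approx -0.227$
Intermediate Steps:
$X{\left(S,d \right)} = \frac{4}{5} + \frac{S}{5}$
$c{\left(F \right)} = 15 + F$ ($c{\left(F \right)} = F + 15 = 15 + F$)
$Z{\left(V \right)} = -57 - V$ ($Z{\left(V \right)} = \left(8 - 65\right) - V = -57 - V$)
$C = \frac{684975}{40778}$ ($C = \frac{350876 + 197104}{\left(\frac{4}{5} + \frac{1}{5} \left(-357\right)\right) + 32693} = \frac{547980}{\left(\frac{4}{5} - \frac{357}{5}\right) + 32693} = \frac{547980}{- \frac{353}{5} + 32693} = \frac{547980}{\frac{163112}{5}} = 547980 \cdot \frac{5}{163112} = \frac{684975}{40778} \approx 16.798$)
$\frac{C}{Z{\left(c{\left(Q{\left(5,2 \right)} \right)} \right)}} = \frac{684975}{40778 \left(-57 - \left(15 + 2\right)\right)} = \frac{684975}{40778 \left(-57 - 17\right)} = \frac{684975}{40778 \left(-74\right)} = \frac{684975}{40778} \left(- \frac{1}{74}\right) = - \frac{684975}{3017572}$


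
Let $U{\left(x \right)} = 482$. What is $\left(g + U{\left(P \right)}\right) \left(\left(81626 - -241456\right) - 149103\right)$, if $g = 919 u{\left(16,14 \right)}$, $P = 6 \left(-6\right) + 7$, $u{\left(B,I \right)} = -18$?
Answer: $-2794102740$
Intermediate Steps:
$P = -29$ ($P = -36 + 7 = -29$)
$g = -16542$ ($g = 919 \left(-18\right) = -16542$)
$\left(g + U{\left(P \right)}\right) \left(\left(81626 - -241456\right) - 149103\right) = \left(-16542 + 482\right) \left(\left(81626 - -241456\right) - 149103\right) = - 16060 \left(\left(81626 + 241456\right) - 149103\right) = - 16060 \left(323082 - 149103\right) = \left(-16060\right) 173979 = -2794102740$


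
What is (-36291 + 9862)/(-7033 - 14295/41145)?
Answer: 72494747/19292472 ≈ 3.7577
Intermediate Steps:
(-36291 + 9862)/(-7033 - 14295/41145) = -26429/(-7033 - 14295*1/41145) = -26429/(-7033 - 953/2743) = -26429/(-19292472/2743) = -26429*(-2743/19292472) = 72494747/19292472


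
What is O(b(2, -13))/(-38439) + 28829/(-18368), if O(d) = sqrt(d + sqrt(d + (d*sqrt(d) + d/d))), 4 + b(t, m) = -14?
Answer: -28829/18368 - sqrt(-18 + sqrt(-17 - 54*I*sqrt(2)))/38439 ≈ -1.5695 + 9.5081e-5*I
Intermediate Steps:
b(t, m) = -18 (b(t, m) = -4 - 14 = -18)
O(d) = sqrt(d + sqrt(1 + d + d**(3/2))) (O(d) = sqrt(d + sqrt(d + (d**(3/2) + 1))) = sqrt(d + sqrt(d + (1 + d**(3/2)))) = sqrt(d + sqrt(1 + d + d**(3/2))))
O(b(2, -13))/(-38439) + 28829/(-18368) = sqrt(-18 + sqrt(1 - 18 + (-18)**(3/2)))/(-38439) + 28829/(-18368) = sqrt(-18 + sqrt(1 - 18 - 54*I*sqrt(2)))*(-1/38439) + 28829*(-1/18368) = sqrt(-18 + sqrt(-17 - 54*I*sqrt(2)))*(-1/38439) - 28829/18368 = -sqrt(-18 + sqrt(-17 - 54*I*sqrt(2)))/38439 - 28829/18368 = -28829/18368 - sqrt(-18 + sqrt(-17 - 54*I*sqrt(2)))/38439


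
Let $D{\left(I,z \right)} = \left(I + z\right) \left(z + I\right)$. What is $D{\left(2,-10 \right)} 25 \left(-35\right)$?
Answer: $-56000$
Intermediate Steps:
$D{\left(I,z \right)} = \left(I + z\right)^{2}$ ($D{\left(I,z \right)} = \left(I + z\right) \left(I + z\right) = \left(I + z\right)^{2}$)
$D{\left(2,-10 \right)} 25 \left(-35\right) = \left(2 - 10\right)^{2} \cdot 25 \left(-35\right) = \left(-8\right)^{2} \cdot 25 \left(-35\right) = 64 \cdot 25 \left(-35\right) = 1600 \left(-35\right) = -56000$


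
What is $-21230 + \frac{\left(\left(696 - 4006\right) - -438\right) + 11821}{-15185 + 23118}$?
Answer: $- \frac{168408641}{7933} \approx -21229.0$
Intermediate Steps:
$-21230 + \frac{\left(\left(696 - 4006\right) - -438\right) + 11821}{-15185 + 23118} = -21230 + \frac{\left(-3310 + 438\right) + 11821}{7933} = -21230 + \left(-2872 + 11821\right) \frac{1}{7933} = -21230 + 8949 \cdot \frac{1}{7933} = -21230 + \frac{8949}{7933} = - \frac{168408641}{7933}$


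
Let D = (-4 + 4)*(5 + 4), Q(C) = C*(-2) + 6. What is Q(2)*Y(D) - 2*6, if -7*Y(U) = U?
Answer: -12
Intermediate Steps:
Q(C) = 6 - 2*C (Q(C) = -2*C + 6 = 6 - 2*C)
D = 0 (D = 0*9 = 0)
Y(U) = -U/7
Q(2)*Y(D) - 2*6 = (6 - 2*2)*(-⅐*0) - 2*6 = (6 - 4)*0 - 12 = 2*0 - 12 = 0 - 12 = -12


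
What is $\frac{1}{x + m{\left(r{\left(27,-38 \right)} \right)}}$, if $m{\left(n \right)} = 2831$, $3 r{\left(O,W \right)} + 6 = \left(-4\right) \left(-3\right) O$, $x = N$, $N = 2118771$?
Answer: $\frac{1}{2121602} \approx 4.7134 \cdot 10^{-7}$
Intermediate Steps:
$x = 2118771$
$r{\left(O,W \right)} = -2 + 4 O$ ($r{\left(O,W \right)} = -2 + \frac{\left(-4\right) \left(-3\right) O}{3} = -2 + \frac{12 O}{3} = -2 + 4 O$)
$\frac{1}{x + m{\left(r{\left(27,-38 \right)} \right)}} = \frac{1}{2118771 + 2831} = \frac{1}{2121602}$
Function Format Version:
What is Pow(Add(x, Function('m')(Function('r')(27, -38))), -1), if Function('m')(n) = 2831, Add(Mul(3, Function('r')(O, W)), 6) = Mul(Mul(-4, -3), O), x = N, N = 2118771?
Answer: Rational(1, 2121602) ≈ 4.7134e-7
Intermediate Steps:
x = 2118771
Function('r')(O, W) = Add(-2, Mul(4, O)) (Function('r')(O, W) = Add(-2, Mul(Rational(1, 3), Mul(Mul(-4, -3), O))) = Add(-2, Mul(Rational(1, 3), Mul(12, O))) = Add(-2, Mul(4, O)))
Pow(Add(x, Function('m')(Function('r')(27, -38))), -1) = Pow(Add(2118771, 2831), -1) = Pow(2121602, -1) = Rational(1, 2121602)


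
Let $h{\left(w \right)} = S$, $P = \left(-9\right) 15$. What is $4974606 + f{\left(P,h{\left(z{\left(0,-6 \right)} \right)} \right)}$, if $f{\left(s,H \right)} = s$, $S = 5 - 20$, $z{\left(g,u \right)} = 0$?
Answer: $4974471$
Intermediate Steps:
$S = -15$
$P = -135$
$h{\left(w \right)} = -15$
$4974606 + f{\left(P,h{\left(z{\left(0,-6 \right)} \right)} \right)} = 4974606 - 135 = 4974471$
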